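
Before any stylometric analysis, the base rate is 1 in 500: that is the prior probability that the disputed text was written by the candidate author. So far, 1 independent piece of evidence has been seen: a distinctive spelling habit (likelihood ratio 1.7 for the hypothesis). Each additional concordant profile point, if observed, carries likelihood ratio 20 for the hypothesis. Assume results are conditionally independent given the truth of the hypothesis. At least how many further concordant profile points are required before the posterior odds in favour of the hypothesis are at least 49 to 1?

Prior odds = 0.002/0.998 = 1/499.
Bayes factor of the evidence already in hand = 1.7.
Odds after that evidence = (1/499) × 1.7 = 17/4990.
Target odds = 49.
Need 20ⁿ ≥ 49 ÷ (17/4990) = 244510/17.
20³ = 8000 falls short of 244510/17 but 20⁴ = 160000 reaches it, so n = 4.

4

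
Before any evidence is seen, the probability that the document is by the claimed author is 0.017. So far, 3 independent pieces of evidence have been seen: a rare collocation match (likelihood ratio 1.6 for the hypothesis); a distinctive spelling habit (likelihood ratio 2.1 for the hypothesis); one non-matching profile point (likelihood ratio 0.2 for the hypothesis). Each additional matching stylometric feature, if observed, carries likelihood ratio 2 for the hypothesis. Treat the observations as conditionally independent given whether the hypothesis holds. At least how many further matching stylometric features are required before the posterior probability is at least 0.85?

Prior odds = 0.017/0.983 = 17/983.
Combined Bayes factor of the evidence already in hand = 1.6 × 2.1 × 0.2 = 0.672.
Odds after that evidence = (17/983) × 0.672 = 1428/122875.
Target odds = 0.85/0.15 = 17/3.
Need 2ⁿ ≥ 17/3 ÷ (1428/122875) = 122875/252.
2⁸ = 256 falls short of 122875/252 but 2⁹ = 512 reaches it, so n = 9.

9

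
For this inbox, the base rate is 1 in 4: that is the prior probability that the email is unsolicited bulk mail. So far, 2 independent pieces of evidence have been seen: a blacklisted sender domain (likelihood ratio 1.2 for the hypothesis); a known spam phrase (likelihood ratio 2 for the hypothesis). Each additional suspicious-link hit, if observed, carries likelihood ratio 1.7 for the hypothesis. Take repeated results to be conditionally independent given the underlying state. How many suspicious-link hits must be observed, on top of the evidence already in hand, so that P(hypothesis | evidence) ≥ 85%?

Prior odds = 0.25/0.75 = 1/3.
Combined Bayes factor of the evidence already in hand = 1.2 × 2 = 2.4.
Odds after that evidence = (1/3) × 2.4 = 0.8.
Target odds = 0.85/0.15 = 17/3.
Need 1.7ⁿ ≥ 17/3 ÷ 0.8 = 85/12.
1.7³ = 4.913 falls short of 85/12 but 1.7⁴ = 8.3521 reaches it, so n = 4.

4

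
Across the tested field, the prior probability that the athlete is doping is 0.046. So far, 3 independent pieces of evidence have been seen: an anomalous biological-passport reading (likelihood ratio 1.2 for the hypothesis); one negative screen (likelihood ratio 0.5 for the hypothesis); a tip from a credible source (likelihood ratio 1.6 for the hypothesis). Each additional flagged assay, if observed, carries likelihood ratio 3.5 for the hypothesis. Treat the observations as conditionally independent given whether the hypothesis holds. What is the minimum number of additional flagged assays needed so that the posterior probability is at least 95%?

Prior odds = 0.046/0.954 = 23/477.
Combined Bayes factor of the evidence already in hand = 1.2 × 0.5 × 1.6 = 0.96.
Odds after that evidence = (23/477) × 0.96 = 184/3975.
Target odds = 0.95/0.05 = 19.
Need 3.5ⁿ ≥ 19 ÷ (184/3975) = 75525/184.
3.5⁴ = 150.0625 falls short of 75525/184 but 3.5⁵ = 525.21875 reaches it, so n = 5.

5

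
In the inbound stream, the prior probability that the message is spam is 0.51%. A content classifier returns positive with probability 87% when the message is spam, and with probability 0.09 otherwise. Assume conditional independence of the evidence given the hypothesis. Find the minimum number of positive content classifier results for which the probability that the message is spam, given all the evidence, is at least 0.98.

Prior odds: 0.0051 ÷ 0.9949 = 51/9949.
Likelihood ratio of a positive result = 0.87/0.09 = 29/3.
Target odds: 0.98 ÷ 0.02 = 49.
Require (29/3)ⁿ ≥ 49 ÷ (51/9949) = 487501/51.
(29/3)⁴ = 707281/81 falls short of 487501/51 but (29/3)⁵ = 20511149/243 reaches it, so n = 5.

5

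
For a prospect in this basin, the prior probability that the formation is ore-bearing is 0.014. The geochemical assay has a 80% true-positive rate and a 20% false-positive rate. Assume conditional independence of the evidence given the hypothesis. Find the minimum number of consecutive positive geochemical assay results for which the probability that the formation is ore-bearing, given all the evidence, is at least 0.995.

7

Prior odds: 0.014 ÷ 0.986 = 7/493.
Likelihood ratio of a positive result = 0.8/0.2 = 4.
Target posterior odds = 0.995/0.005 = 199.
Require 4ⁿ ≥ 199 ÷ (7/493) = 98107/7.
4⁶ = 4096 falls short of 98107/7 but 4⁷ = 16384 reaches it, so n = 7.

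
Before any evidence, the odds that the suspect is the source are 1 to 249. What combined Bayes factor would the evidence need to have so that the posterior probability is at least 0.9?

Prior odds = 1/249.
Target odds = 0.9/0.1 = 9.
Required Bayes factor = 9 ÷ (1/249) = 2241.

2241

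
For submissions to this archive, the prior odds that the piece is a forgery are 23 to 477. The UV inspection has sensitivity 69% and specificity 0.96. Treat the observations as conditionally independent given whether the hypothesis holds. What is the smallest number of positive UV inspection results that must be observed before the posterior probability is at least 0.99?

Prior odds = 23/477.
False-positive rate = 1 − 0.96 = 0.04; likelihood ratio of a positive = 0.69/0.04 = 17.25.
Target posterior odds = 0.99/0.01 = 99.
Require 17.25ⁿ ≥ 99 ÷ (23/477) = 47223/23.
17.25² = 297.5625 falls short of 47223/23 but 17.25³ = 5132.953125 reaches it, so n = 3.

3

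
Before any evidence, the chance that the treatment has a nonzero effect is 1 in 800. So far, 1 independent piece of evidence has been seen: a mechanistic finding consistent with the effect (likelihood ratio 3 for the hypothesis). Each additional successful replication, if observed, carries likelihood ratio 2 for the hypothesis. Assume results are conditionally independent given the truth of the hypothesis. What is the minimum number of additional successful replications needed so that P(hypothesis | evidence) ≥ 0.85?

11

Prior odds = 0.00125/0.99875 = 1/799.
Bayes factor of the evidence already in hand = 3.
Odds after that evidence = (1/799) × 3 = 3/799.
Target odds = 0.85/0.15 = 17/3.
Need 2ⁿ ≥ 17/3 ÷ (3/799) = 13583/9.
2¹⁰ = 1024 falls short of 13583/9 but 2¹¹ = 2048 reaches it, so n = 11.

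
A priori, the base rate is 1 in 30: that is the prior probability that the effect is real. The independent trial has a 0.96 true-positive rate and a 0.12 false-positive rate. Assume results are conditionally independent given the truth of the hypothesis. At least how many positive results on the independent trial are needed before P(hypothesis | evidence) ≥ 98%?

Prior odds: (1/30) ÷ (29/30) = 1/29.
Likelihood ratio of a positive result = 0.96/0.12 = 8.
Target posterior odds = 0.98/0.02 = 49.
Need (1/29) × 8ⁿ ≥ 49, i.e. 8ⁿ ≥ 1421.
8³ = 512 falls short of 1421 but 8⁴ = 4096 reaches it, so n = 4.

4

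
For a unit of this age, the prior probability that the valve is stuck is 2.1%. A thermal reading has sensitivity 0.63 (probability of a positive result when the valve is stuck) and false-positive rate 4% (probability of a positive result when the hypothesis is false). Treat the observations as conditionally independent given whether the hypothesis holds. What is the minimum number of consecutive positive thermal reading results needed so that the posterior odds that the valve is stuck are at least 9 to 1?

3

Prior odds = 0.021/0.979 = 21/979.
Likelihood ratio of a positive result = 0.63/0.04 = 15.75.
Target odds = 9.
Need (21/979) × 15.75ⁿ ≥ 9, i.e. 15.75ⁿ ≥ 2937/7.
15.75² = 248.0625 falls short of 2937/7 but 15.75³ = 3906.984375 reaches it, so n = 3.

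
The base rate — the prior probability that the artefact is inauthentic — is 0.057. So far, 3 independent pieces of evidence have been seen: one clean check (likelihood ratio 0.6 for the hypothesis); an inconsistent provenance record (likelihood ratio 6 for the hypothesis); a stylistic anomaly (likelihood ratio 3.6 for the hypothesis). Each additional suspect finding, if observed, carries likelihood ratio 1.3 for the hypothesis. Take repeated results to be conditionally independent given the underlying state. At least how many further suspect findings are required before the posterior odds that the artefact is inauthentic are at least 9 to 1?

10

Prior odds = 0.057/0.943 = 57/943.
Combined Bayes factor of the evidence already in hand = 0.6 × 6 × 3.6 = 12.96.
Odds after that evidence = (57/943) × 12.96 = 18468/23575.
Target odds = 9.
Need 1.3ⁿ ≥ 9 ÷ (18468/23575) = 23575/2052.
1.3⁹ ≈10.6045 falls short of 23575/2052 but 1.3¹⁰ ≈13.7858 reaches it, so n = 10.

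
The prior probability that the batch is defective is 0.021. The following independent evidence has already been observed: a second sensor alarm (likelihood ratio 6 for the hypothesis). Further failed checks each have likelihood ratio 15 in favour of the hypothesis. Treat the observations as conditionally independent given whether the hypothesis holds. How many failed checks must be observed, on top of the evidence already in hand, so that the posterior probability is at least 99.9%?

Prior odds = 0.021/0.979 = 21/979.
Bayes factor of the evidence already in hand = 6.
Odds after that evidence = (21/979) × 6 = 126/979.
Target odds = 0.999/0.001 = 999.
Need 15ⁿ ≥ 999 ÷ (126/979) = 108669/14.
15³ = 3375 falls short of 108669/14 but 15⁴ = 50625 reaches it, so n = 4.

4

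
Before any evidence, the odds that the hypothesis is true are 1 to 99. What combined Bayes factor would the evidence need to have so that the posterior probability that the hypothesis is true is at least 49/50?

4851

Prior odds = 1/99.
Target odds = 0.98/0.02 = 49.
Required Bayes factor = 49 ÷ (1/99) = 4851.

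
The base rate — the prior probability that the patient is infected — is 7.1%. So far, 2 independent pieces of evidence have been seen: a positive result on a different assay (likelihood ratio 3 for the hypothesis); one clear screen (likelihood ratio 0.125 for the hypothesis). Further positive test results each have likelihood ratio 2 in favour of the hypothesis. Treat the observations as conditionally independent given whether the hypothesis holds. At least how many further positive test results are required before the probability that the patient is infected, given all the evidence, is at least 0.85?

8

Prior odds = 0.071/0.929 = 71/929.
Combined Bayes factor of the evidence already in hand = 3 × 0.125 = 0.375.
Odds after that evidence = (71/929) × 0.375 = 213/7432.
Target odds = 0.85/0.15 = 17/3.
Need 2ⁿ ≥ 17/3 ÷ (213/7432) = 126344/639.
2⁷ = 128 falls short of 126344/639 but 2⁸ = 256 reaches it, so n = 8.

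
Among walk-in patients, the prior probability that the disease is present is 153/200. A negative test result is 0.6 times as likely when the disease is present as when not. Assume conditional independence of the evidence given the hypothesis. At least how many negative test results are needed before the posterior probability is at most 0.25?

Prior odds: 0.765 ÷ 0.235 = 153/47.
Likelihood ratio per negative test result = 0.6.
Target posterior odds = 0.25/0.75 = 1/3.
Need (153/47) × 0.6ⁿ ≤ 1/3, i.e. 0.6ⁿ ≤ 47/459.
0.6⁴ = 0.1296 is still above 47/459 but 0.6⁵ = 0.07776 is at or below it, so n = 5.

5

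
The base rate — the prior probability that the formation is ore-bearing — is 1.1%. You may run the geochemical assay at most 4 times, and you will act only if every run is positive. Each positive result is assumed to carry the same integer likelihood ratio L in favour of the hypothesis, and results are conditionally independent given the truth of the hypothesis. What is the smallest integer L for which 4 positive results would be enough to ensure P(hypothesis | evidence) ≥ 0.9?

6

Prior odds = 0.011/0.989 = 11/989.
Target odds = 0.9/0.1 = 9.
Need L⁴ ≥ 9 ÷ (11/989) = 8901/11.
5⁴ = 625 < 8901/11 ≤ 1296 = 6⁴, so L = 6.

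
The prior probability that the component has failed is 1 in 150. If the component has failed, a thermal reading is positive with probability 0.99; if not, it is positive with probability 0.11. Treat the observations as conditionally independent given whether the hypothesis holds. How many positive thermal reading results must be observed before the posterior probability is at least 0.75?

3

Prior odds: (1/150) ÷ (149/150) = 1/149.
Likelihood ratio of a positive = 0.99/0.11 = 9.
Target posterior odds = 0.75/0.25 = 3.
Require 9ⁿ ≥ 3 ÷ (1/149) = 447.
9² = 81 falls short of 447 but 9³ = 729 reaches it, so n = 3.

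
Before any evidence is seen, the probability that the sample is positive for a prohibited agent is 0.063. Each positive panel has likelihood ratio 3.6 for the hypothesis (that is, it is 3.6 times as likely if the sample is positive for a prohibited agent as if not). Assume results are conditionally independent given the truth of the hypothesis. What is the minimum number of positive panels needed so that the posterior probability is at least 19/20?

5

Prior odds: 0.063 ÷ 0.937 = 63/937.
Likelihood ratio per positive panel = 3.6.
Target odds: 0.95 ÷ 0.05 = 19.
Require 3.6ⁿ ≥ 19 ÷ (63/937) = 17803/63.
3.6⁴ = 167.9616 falls short of 17803/63 but 3.6⁵ = 604.66176 reaches it, so n = 5.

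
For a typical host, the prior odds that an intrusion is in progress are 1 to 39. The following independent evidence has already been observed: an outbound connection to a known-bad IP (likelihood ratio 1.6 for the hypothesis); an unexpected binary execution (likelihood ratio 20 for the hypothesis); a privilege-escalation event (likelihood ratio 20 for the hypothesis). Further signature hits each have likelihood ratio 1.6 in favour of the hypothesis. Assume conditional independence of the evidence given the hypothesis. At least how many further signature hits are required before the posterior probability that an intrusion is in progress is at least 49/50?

Prior odds = 1/39.
Combined Bayes factor of the evidence already in hand = 1.6 × 20 × 20 = 640.
Odds after that evidence = (1/39) × 640 = 640/39.
Target odds = 0.98/0.02 = 49.
Need 1.6ⁿ ≥ 49 ÷ (640/39) = 2.9859375.
1.6² = 2.56 falls short of 2.9859375 but 1.6³ = 4.096 reaches it, so n = 3.

3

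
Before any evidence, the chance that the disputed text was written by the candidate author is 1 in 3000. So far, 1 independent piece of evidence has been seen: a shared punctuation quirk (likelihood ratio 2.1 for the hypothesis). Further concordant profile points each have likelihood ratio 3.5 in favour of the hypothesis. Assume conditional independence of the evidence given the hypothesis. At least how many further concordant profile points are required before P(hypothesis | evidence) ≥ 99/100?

Prior odds = (1/3000)/(2999/3000) = 1/2999.
Bayes factor of the evidence already in hand = 2.1.
Odds after that evidence = (1/2999) × 2.1 = 21/29990.
Target odds = 0.99/0.01 = 99.
Need 3.5ⁿ ≥ 99 ÷ (21/29990) = 989670/7.
3.5⁹ = 40353607/512 falls short of 989670/7 but 3.5¹⁰ = 282475249/1024 reaches it, so n = 10.

10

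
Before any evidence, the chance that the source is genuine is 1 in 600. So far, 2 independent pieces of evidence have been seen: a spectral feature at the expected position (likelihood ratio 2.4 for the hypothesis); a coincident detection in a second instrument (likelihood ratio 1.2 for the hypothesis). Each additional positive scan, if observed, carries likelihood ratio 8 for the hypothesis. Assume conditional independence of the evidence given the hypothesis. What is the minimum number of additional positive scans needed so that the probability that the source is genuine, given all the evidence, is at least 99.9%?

Prior odds = (1/600)/(599/600) = 1/599.
Combined Bayes factor of the evidence already in hand = 2.4 × 1.2 = 2.88.
Odds after that evidence = (1/599) × 2.88 = 72/14975.
Target odds = 0.999/0.001 = 999.
Need 8ⁿ ≥ 999 ÷ (72/14975) = 207778.125.
8⁵ = 32768 falls short of 207778.125 but 8⁶ = 262144 reaches it, so n = 6.

6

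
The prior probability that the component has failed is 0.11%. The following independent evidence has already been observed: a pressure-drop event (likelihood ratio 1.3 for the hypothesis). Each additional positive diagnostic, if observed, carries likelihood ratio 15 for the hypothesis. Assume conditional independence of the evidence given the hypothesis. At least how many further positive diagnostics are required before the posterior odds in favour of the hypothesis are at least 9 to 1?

4

Prior odds = 0.0011/0.9989 = 11/9989.
Bayes factor of the evidence already in hand = 1.3.
Odds after that evidence = (11/9989) × 1.3 = 143/99890.
Target odds = 9.
Need 15ⁿ ≥ 9 ÷ (143/99890) = 899010/143.
15³ = 3375 falls short of 899010/143 but 15⁴ = 50625 reaches it, so n = 4.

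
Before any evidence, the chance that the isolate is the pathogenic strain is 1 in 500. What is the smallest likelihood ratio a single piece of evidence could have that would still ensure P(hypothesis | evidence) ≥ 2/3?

998

Prior odds = 0.002/0.998 = 1/499.
Target odds = (2/3)/(1/3) = 2.
Required Bayes factor = 2 ÷ (1/499) = 998.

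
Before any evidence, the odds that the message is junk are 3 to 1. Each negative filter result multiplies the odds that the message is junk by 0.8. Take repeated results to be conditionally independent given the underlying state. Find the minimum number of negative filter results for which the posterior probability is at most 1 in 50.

Prior odds = 3.
Likelihood ratio per negative filter result = 0.8.
Target odds: 0.02 ÷ 0.98 = 1/49.
Need 3 × 0.8ⁿ ≤ 1/49, i.e. 0.8ⁿ ≤ 1/147.
0.8²² ≈0.0073787 is still above 1/147 but 0.8²³ ≈0.00590296 is at or below it, so n = 23.

23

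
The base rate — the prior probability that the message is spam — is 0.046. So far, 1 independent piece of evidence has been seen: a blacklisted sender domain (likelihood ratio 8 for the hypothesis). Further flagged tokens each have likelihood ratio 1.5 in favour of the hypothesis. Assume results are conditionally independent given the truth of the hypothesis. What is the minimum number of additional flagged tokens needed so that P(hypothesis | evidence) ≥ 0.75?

Prior odds = 0.046/0.954 = 23/477.
Bayes factor of the evidence already in hand = 8.
Odds after that evidence = (23/477) × 8 = 184/477.
Target odds = 0.75/0.25 = 3.
Need 1.5ⁿ ≥ 3 ÷ (184/477) = 1431/184.
1.5⁵ = 7.59375 falls short of 1431/184 but 1.5⁶ = 11.390625 reaches it, so n = 6.

6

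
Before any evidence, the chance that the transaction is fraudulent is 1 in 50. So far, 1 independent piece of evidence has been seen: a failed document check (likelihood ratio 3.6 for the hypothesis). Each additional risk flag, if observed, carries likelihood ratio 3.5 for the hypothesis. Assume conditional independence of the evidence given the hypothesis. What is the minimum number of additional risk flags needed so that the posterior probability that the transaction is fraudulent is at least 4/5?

4

Prior odds = 0.02/0.98 = 1/49.
Bayes factor of the evidence already in hand = 3.6.
Odds after that evidence = (1/49) × 3.6 = 18/245.
Target odds = 0.8/0.2 = 4.
Need 3.5ⁿ ≥ 4 ÷ (18/245) = 490/9.
3.5³ = 42.875 falls short of 490/9 but 3.5⁴ = 150.0625 reaches it, so n = 4.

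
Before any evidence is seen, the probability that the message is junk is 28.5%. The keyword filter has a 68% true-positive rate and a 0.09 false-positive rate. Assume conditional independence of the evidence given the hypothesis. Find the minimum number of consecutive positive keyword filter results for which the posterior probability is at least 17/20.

Prior odds = 0.285/0.715 = 57/143.
Likelihood ratio of a positive result = 0.68/0.09 = 68/9.
Target posterior odds = 0.85/0.15 = 17/3.
Need (57/143) × (68/9)ⁿ ≥ 17/3, i.e. (68/9)ⁿ ≥ 2431/171.
(68/9)¹ = 68/9 falls short of 2431/171 but (68/9)² = 4624/81 reaches it, so n = 2.

2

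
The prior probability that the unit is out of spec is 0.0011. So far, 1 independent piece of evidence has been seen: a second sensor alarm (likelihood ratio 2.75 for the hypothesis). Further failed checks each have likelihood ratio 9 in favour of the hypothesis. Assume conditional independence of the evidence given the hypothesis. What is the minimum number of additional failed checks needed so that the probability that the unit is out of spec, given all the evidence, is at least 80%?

4

Prior odds = 0.0011/0.9989 = 11/9989.
Bayes factor of the evidence already in hand = 2.75.
Odds after that evidence = (11/9989) × 2.75 = 121/39956.
Target odds = 0.8/0.2 = 4.
Need 9ⁿ ≥ 4 ÷ (121/39956) = 159824/121.
9³ = 729 falls short of 159824/121 but 9⁴ = 6561 reaches it, so n = 4.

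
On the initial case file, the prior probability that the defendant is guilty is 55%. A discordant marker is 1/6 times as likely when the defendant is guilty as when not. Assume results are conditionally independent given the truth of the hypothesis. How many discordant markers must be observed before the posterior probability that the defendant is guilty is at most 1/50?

Prior odds: 0.55 ÷ 0.45 = 11/9.
Likelihood ratio per discordant marker = 1/6.
Target odds: 0.02 ÷ 0.98 = 1/49.
Require (1/6)ⁿ ≤ 1/49 ÷ (11/9) = 9/539.
(1/6)² = 1/36 is still above 9/539 but (1/6)³ = 1/216 is at or below it, so n = 3.

3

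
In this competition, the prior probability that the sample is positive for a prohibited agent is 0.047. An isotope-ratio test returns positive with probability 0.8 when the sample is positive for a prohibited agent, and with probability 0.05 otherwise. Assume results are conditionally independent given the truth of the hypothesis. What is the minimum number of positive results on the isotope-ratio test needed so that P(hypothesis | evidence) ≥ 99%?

3

Prior odds = 0.047/0.953 = 47/953.
Likelihood ratio of a positive result = 0.8/0.05 = 16.
Target posterior odds = 0.99/0.01 = 99.
Require 16ⁿ ≥ 99 ÷ (47/953) = 94347/47.
16² = 256 falls short of 94347/47 but 16³ = 4096 reaches it, so n = 3.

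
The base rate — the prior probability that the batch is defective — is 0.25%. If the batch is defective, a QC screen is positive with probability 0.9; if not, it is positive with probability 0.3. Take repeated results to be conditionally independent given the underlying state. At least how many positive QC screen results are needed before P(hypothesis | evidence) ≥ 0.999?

12

Prior odds: 0.0025 ÷ 0.9975 = 1/399.
Likelihood ratio of a positive = 0.9/0.3 = 3.
Target odds: 0.999 ÷ 0.001 = 999.
Need (1/399) × 3ⁿ ≥ 999, i.e. 3ⁿ ≥ 398601.
3¹¹ = 177147 falls short of 398601 but 3¹² = 531441 reaches it, so n = 12.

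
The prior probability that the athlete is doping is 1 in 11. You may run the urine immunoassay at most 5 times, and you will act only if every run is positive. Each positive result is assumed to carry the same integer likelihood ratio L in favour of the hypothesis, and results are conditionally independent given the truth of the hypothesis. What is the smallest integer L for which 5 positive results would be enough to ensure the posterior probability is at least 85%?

3

Prior odds = (1/11)/(10/11) = 0.1.
Target odds = 0.85/0.15 = 17/3.
Need L⁵ ≥ 17/3 ÷ 0.1 = 170/3.
2⁵ = 32 < 170/3 ≤ 243 = 3⁵, so L = 3.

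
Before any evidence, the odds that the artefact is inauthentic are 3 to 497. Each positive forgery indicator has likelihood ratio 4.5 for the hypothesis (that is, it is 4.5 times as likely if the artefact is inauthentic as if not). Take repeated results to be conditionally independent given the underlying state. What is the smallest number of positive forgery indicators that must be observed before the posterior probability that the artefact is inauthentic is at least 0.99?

7

Prior odds = 3/497.
Likelihood ratio per positive forgery indicator = 4.5.
Target posterior odds = 0.99/0.01 = 99.
Need (3/497) × 4.5ⁿ ≥ 99, i.e. 4.5ⁿ ≥ 16401.
4.5⁶ = 8303.765625 falls short of 16401 but 4.5⁷ = 4782969/128 reaches it, so n = 7.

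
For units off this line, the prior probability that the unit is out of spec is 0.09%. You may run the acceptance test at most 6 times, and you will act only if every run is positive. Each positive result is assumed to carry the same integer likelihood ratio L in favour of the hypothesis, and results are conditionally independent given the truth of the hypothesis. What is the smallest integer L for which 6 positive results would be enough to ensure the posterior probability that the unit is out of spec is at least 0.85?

5

Prior odds = 0.0009/0.9991 = 9/9991.
Target odds = 0.85/0.15 = 17/3.
Need L⁶ ≥ 17/3 ÷ (9/9991) = 169847/27.
4⁶ = 4096 < 169847/27 ≤ 15625 = 5⁶, so L = 5.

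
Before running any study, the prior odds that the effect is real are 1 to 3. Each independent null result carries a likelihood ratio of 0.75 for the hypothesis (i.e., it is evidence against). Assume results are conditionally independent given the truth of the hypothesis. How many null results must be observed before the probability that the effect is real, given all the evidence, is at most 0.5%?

Prior odds = 1/3.
Likelihood ratio per null result = 0.75.
Target odds: 0.005 ÷ 0.995 = 1/199.
Need (1/3) × 0.75ⁿ ≤ 1/199, i.e. 0.75ⁿ ≤ 3/199.
0.75¹⁴ = 4782969/268435456 is still above 3/199 but 0.75¹⁵ ≈0.0133635 is at or below it, so n = 15.

15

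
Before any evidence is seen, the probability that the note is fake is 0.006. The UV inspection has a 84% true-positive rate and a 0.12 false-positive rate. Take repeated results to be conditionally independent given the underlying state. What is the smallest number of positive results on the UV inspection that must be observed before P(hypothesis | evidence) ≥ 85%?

4

Prior odds: 0.006 ÷ 0.994 = 3/497.
Likelihood ratio of a positive result = 0.84/0.12 = 7.
Target posterior odds = 0.85/0.15 = 17/3.
Require 7ⁿ ≥ 17/3 ÷ (3/497) = 8449/9.
7³ = 343 falls short of 8449/9 but 7⁴ = 2401 reaches it, so n = 4.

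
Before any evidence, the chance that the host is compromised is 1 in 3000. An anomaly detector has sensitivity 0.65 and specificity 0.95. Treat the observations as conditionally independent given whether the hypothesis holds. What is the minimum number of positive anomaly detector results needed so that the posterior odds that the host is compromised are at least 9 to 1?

Prior odds: (1/3000) ÷ (2999/3000) = 1/2999.
False-positive rate = 1 − 0.95 = 0.05; likelihood ratio of a positive = 0.65/0.05 = 13.
Target odds = 9.
Require 13ⁿ ≥ 9 ÷ (1/2999) = 26991.
13³ = 2197 falls short of 26991 but 13⁴ = 28561 reaches it, so n = 4.

4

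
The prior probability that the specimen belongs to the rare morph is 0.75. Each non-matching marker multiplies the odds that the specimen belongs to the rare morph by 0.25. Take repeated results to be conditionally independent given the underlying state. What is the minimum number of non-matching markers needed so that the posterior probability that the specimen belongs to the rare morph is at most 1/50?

4

Prior odds: 0.75 ÷ 0.25 = 3.
Likelihood ratio per non-matching marker = 0.25.
Target posterior odds = 0.02/0.98 = 1/49.
Need 3 × 0.25ⁿ ≤ 1/49, i.e. 0.25ⁿ ≤ 1/147.
0.25³ = 0.015625 is still above 1/147 but 0.25⁴ = 0.00390625 is at or below it, so n = 4.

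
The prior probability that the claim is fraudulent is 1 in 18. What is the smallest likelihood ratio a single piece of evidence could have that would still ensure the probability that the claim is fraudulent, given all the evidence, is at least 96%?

Prior odds = (1/18)/(17/18) = 1/17.
Target odds = 0.96/0.04 = 24.
Required Bayes factor = 24 ÷ (1/17) = 408.

408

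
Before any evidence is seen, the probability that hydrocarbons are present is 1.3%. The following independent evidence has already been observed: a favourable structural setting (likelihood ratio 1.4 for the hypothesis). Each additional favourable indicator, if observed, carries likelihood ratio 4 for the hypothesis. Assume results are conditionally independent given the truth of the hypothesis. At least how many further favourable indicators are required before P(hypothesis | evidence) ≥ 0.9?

5

Prior odds = 0.013/0.987 = 13/987.
Bayes factor of the evidence already in hand = 1.4.
Odds after that evidence = (13/987) × 1.4 = 13/705.
Target odds = 0.9/0.1 = 9.
Need 4ⁿ ≥ 9 ÷ (13/705) = 6345/13.
4⁴ = 256 falls short of 6345/13 but 4⁵ = 1024 reaches it, so n = 5.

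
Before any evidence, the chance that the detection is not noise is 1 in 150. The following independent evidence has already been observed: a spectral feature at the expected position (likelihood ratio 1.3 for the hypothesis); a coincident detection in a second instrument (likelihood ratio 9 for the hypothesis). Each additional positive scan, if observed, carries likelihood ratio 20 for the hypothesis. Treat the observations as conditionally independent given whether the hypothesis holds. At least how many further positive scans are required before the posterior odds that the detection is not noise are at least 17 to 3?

2

Prior odds = (1/150)/(149/150) = 1/149.
Combined Bayes factor of the evidence already in hand = 1.3 × 9 = 11.7.
Odds after that evidence = (1/149) × 11.7 = 117/1490.
Target odds = 17/3.
Need 20ⁿ ≥ 17/3 ÷ (117/1490) = 25330/351.
20¹ = 20 falls short of 25330/351 but 20² = 400 reaches it, so n = 2.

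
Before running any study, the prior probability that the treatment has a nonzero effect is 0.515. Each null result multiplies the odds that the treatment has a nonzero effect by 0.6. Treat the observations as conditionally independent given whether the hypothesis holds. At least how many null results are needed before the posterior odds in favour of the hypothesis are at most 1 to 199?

Prior odds = 0.515/0.485 = 103/97.
Likelihood ratio per null result = 0.6.
Target odds = 1/199.
Require 0.6ⁿ ≤ 1/199 ÷ (103/97) = 97/20497.
0.6¹⁰ = 59049/9765625 is still above 97/20497 but 0.6¹¹ = 177147/48828125 is at or below it, so n = 11.

11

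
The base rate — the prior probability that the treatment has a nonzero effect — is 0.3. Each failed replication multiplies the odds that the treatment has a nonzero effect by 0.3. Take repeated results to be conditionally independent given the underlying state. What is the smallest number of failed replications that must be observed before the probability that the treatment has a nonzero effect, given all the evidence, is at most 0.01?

Prior odds: 0.3 ÷ 0.7 = 3/7.
Likelihood ratio per failed replication = 0.3.
Target posterior odds = 0.01/0.99 = 1/99.
Require 0.3ⁿ ≤ 1/99 ÷ (3/7) = 7/297.
0.3³ = 0.027 is still above 7/297 but 0.3⁴ = 0.0081 is at or below it, so n = 4.

4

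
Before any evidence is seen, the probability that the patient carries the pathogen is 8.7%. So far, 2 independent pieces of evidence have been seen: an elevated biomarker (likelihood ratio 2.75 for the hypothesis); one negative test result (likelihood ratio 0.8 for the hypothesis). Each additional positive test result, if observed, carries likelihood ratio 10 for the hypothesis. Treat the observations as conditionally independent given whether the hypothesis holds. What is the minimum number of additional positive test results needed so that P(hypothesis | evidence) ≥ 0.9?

2

Prior odds = 0.087/0.913 = 87/913.
Combined Bayes factor of the evidence already in hand = 2.75 × 0.8 = 2.2.
Odds after that evidence = (87/913) × 2.2 = 87/415.
Target odds = 0.9/0.1 = 9.
Need 10ⁿ ≥ 9 ÷ (87/415) = 1245/29.
10¹ = 10 falls short of 1245/29 but 10² = 100 reaches it, so n = 2.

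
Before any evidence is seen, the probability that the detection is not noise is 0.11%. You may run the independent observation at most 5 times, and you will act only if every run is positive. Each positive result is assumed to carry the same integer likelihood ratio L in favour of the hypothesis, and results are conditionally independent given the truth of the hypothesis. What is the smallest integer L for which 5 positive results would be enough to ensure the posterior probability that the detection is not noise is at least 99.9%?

16

Prior odds = 0.0011/0.9989 = 11/9989.
Target odds = 0.999/0.001 = 999.
Need L⁵ ≥ 999 ÷ (11/9989) = 9979011/11.
15⁵ = 759375 < 9979011/11 ≤ 1048576 = 16⁵, so L = 16.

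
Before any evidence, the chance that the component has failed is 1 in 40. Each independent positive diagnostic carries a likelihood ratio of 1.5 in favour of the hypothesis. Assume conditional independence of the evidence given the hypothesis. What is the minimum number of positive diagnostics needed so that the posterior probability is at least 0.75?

12

Prior odds: 0.025 ÷ 0.975 = 1/39.
Likelihood ratio per positive diagnostic = 1.5.
Target odds: 0.75 ÷ 0.25 = 3.
Need (1/39) × 1.5ⁿ ≥ 3, i.e. 1.5ⁿ ≥ 117.
1.5¹¹ = 177147/2048 falls short of 117 but 1.5¹² = 531441/4096 reaches it, so n = 12.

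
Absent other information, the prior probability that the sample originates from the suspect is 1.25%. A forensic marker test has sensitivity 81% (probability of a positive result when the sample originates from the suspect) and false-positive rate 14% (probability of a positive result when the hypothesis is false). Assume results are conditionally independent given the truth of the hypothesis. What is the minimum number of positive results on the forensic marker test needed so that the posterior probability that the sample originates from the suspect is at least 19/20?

5

Prior odds = 0.0125/0.9875 = 1/79.
Likelihood ratio of a positive result = 0.81/0.14 = 81/14.
Target odds: 0.95 ÷ 0.05 = 19.
Need (1/79) × (81/14)ⁿ ≥ 19, i.e. (81/14)ⁿ ≥ 1501.
(81/14)⁴ = 43046721/38416 falls short of 1501 but (81/14)⁵ ≈6483.13 reaches it, so n = 5.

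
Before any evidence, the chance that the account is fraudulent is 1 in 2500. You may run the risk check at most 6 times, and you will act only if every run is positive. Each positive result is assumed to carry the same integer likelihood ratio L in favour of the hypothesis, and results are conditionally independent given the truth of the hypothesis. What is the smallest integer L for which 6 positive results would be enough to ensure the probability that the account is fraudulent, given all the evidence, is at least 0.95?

7

Prior odds = 0.0004/0.9996 = 1/2499.
Target odds = 0.95/0.05 = 19.
Need L⁶ ≥ 19 ÷ (1/2499) = 47481.
6⁶ = 46656 < 47481 ≤ 117649 = 7⁶, so L = 7.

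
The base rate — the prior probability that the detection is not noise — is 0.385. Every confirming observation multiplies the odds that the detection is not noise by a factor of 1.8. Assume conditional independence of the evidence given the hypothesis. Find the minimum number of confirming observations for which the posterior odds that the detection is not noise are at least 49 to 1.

Prior odds = 0.385/0.615 = 77/123.
Likelihood ratio per confirming observation = 1.8.
Target odds = 49.
Require 1.8ⁿ ≥ 49 ÷ (77/123) = 861/11.
1.8⁷ = 4782969/78125 falls short of 861/11 but 1.8⁸ = 43046721/390625 reaches it, so n = 8.

8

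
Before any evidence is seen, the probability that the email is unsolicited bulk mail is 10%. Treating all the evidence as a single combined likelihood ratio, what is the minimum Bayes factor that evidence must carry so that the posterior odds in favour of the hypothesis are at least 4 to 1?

36

Prior odds = 0.1/0.9 = 1/9.
Target odds = 4.
Required Bayes factor = 4 ÷ (1/9) = 36.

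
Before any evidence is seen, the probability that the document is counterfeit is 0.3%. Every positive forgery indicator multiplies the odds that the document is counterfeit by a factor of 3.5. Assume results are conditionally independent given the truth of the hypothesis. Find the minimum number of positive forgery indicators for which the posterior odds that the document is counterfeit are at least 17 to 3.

Prior odds: 0.003 ÷ 0.997 = 3/997.
Likelihood ratio per positive forgery indicator = 3.5.
Target odds = 17/3.
Need (3/997) × 3.5ⁿ ≥ 17/3, i.e. 3.5ⁿ ≥ 16949/9.
3.5⁶ = 1838.265625 falls short of 16949/9 but 3.5⁷ = 823543/128 reaches it, so n = 7.

7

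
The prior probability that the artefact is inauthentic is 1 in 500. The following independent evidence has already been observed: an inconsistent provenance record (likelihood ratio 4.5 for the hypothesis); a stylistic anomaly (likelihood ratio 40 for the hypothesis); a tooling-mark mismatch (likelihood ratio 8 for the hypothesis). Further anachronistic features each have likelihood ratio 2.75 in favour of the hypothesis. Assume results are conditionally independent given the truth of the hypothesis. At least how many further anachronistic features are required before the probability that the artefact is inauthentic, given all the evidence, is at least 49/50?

3

Prior odds = 0.002/0.998 = 1/499.
Combined Bayes factor of the evidence already in hand = 4.5 × 40 × 8 = 1440.
Odds after that evidence = (1/499) × 1440 = 1440/499.
Target odds = 0.98/0.02 = 49.
Need 2.75ⁿ ≥ 49 ÷ (1440/499) = 24451/1440.
2.75² = 7.5625 falls short of 24451/1440 but 2.75³ = 20.796875 reaches it, so n = 3.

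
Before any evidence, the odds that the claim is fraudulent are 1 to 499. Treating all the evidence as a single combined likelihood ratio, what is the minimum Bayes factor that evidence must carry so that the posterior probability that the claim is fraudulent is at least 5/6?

2495

Prior odds = 1/499.
Target odds = (5/6)/(1/6) = 5.
Required Bayes factor = 5 ÷ (1/499) = 2495.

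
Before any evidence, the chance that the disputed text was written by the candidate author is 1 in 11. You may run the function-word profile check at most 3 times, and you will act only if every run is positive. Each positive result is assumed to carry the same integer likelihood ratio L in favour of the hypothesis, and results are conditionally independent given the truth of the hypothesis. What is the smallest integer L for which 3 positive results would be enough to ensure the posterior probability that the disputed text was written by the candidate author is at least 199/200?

13

Prior odds = (1/11)/(10/11) = 0.1.
Target odds = 0.995/0.005 = 199.
Need L³ ≥ 199 ÷ 0.1 = 1990.
12³ = 1728 < 1990 ≤ 2197 = 13³, so L = 13.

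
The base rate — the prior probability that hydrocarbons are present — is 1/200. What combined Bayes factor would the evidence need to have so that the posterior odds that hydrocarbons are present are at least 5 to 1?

995

Prior odds = 0.005/0.995 = 1/199.
Target odds = 5.
Required Bayes factor = 5 ÷ (1/199) = 995.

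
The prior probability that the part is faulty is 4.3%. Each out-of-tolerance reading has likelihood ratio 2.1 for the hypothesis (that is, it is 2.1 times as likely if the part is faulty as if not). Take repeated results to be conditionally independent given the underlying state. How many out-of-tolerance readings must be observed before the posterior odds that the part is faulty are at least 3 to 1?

6

Prior odds: 0.043 ÷ 0.957 = 43/957.
Likelihood ratio per out-of-tolerance reading = 2.1.
Target odds = 3.
Require 2.1ⁿ ≥ 3 ÷ (43/957) = 2871/43.
2.1⁵ = 4084101/100000 falls short of 2871/43 but 2.1⁶ = 85766121/1000000 reaches it, so n = 6.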